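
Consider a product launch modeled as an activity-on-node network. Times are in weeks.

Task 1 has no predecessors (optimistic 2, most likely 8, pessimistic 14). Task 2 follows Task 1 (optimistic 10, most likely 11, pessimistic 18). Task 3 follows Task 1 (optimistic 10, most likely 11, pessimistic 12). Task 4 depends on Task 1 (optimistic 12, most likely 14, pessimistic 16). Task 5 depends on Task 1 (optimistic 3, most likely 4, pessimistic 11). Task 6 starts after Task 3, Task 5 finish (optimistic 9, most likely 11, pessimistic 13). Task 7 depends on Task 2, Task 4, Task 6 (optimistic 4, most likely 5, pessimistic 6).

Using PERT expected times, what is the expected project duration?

te_Task 1 = (2 + 4·8 + 14)/6 = 48/6 = 8
te_Task 2 = (10 + 4·11 + 18)/6 = 72/6 = 12
te_Task 3 = (10 + 4·11 + 12)/6 = 66/6 = 11
te_Task 4 = (12 + 4·14 + 16)/6 = 84/6 = 14
te_Task 5 = (3 + 4·4 + 11)/6 = 30/6 = 5
te_Task 6 = (9 + 4·11 + 13)/6 = 66/6 = 11
te_Task 7 = (4 + 4·5 + 6)/6 = 30/6 = 5

Forward pass:
ES_Task 1 = 0; EF_Task 1 = 8
ES_Task 2 = 8; EF_Task 2 = 8+12 = 20
ES_Task 3 = 8; EF_Task 3 = 8+11 = 19
ES_Task 4 = 8; EF_Task 4 = 8+14 = 22
ES_Task 5 = 8; EF_Task 5 = 8+5 = 13
ES_Task 6 = max(EF_Task 3=19, EF_Task 5=13) = 19; EF_Task 6 = 19+11 = 30
ES_Task 7 = max(EF_Task 2=20, EF_Task 4=22, EF_Task 6=30) = 30; EF_Task 7 = 30+5 = 35
Expected project duration μ = 35 weeks. Critical path: Task 1 → Task 3 → Task 6 → Task 7.

35 weeks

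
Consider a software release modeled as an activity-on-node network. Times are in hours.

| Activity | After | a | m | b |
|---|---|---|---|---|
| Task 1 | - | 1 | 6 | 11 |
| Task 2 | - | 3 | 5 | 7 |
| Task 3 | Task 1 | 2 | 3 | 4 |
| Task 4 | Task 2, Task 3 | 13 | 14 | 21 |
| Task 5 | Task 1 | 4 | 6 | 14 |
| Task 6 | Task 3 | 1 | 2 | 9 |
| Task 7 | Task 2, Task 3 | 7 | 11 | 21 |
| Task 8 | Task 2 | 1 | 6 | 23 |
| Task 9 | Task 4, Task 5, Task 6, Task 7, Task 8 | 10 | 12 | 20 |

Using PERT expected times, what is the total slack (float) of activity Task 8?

11 hours

te_Task 1 = (1 + 4·6 + 11)/6 = 36/6 = 6
te_Task 2 = (3 + 4·5 + 7)/6 = 30/6 = 5
te_Task 3 = (2 + 4·3 + 4)/6 = 18/6 = 3
te_Task 4 = (13 + 4·14 + 21)/6 = 90/6 = 15
te_Task 5 = (4 + 4·6 + 14)/6 = 42/6 = 7
te_Task 6 = (1 + 4·2 + 9)/6 = 18/6 = 3
te_Task 7 = (7 + 4·11 + 21)/6 = 72/6 = 12
te_Task 8 = (1 + 4·6 + 23)/6 = 48/6 = 8
te_Task 9 = (10 + 4·12 + 20)/6 = 78/6 = 13

Forward pass:
ES_Task 1 = 0; EF_Task 1 = 6
ES_Task 2 = 0; EF_Task 2 = 5
ES_Task 3 = 6; EF_Task 3 = 6+3 = 9
ES_Task 4 = max(EF_Task 2=5, EF_Task 3=9) = 9; EF_Task 4 = 9+15 = 24
ES_Task 5 = 6; EF_Task 5 = 6+7 = 13
ES_Task 6 = 9; EF_Task 6 = 9+3 = 12
ES_Task 7 = max(EF_Task 2=5, EF_Task 3=9) = 9; EF_Task 7 = 9+12 = 21
ES_Task 8 = 5; EF_Task 8 = 5+8 = 13
ES_Task 9 = max(EF_Task 4=24, EF_Task 5=13, EF_Task 6=12, EF_Task 7=21, EF_Task 8=13) = 24; EF_Task 9 = 24+13 = 37
Expected project duration μ = 37 hours. Critical path: Task 1 → Task 3 → Task 4 → Task 9.

Backward pass:
LF_Task 9 = 37; LS_Task 9 = 37−13 = 24
LF_Task 8 = LS_Task 9 = 24; LS_Task 8 = 24−8 = 16
LF_Task 7 = LS_Task 9 = 24; LS_Task 7 = 24−12 = 12
LF_Task 6 = LS_Task 9 = 24; LS_Task 6 = 24−3 = 21
LF_Task 5 = LS_Task 9 = 24; LS_Task 5 = 24−7 = 17
LF_Task 4 = LS_Task 9 = 24; LS_Task 4 = 24−15 = 9
LF_Task 3 = min(LS_Task 4=9, LS_Task 6=21, LS_Task 7=12) = 9; LS_Task 3 = 9−3 = 6
LF_Task 2 = min(LS_Task 4=9, LS_Task 7=12, LS_Task 8=16) = 9; LS_Task 2 = 9−5 = 4
LF_Task 1 = min(LS_Task 3=6, LS_Task 5=17) = 6; LS_Task 1 = 6−6 = 0
Slack_Task 8 = LS_Task 8 − ES_Task 8 = 16 − 5 = 11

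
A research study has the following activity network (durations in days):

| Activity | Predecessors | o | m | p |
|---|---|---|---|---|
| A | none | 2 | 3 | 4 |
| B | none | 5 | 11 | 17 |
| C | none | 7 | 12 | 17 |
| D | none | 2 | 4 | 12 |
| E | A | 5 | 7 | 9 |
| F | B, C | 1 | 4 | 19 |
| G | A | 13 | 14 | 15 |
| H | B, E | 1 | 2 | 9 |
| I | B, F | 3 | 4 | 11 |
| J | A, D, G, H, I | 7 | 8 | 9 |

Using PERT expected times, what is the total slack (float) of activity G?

te_A = (2 + 4·3 + 4)/6 = 18/6 = 3
te_B = (5 + 4·11 + 17)/6 = 66/6 = 11
te_C = (7 + 4·12 + 17)/6 = 72/6 = 12
te_D = (2 + 4·4 + 12)/6 = 30/6 = 5
te_E = (5 + 4·7 + 9)/6 = 42/6 = 7
te_F = (1 + 4·4 + 19)/6 = 36/6 = 6
te_G = (13 + 4·14 + 15)/6 = 84/6 = 14
te_H = (1 + 4·2 + 9)/6 = 18/6 = 3
te_I = (3 + 4·4 + 11)/6 = 30/6 = 5
te_J = (7 + 4·8 + 9)/6 = 48/6 = 8

Forward pass:
ES_A = 0; EF_A = 3
ES_B = 0; EF_B = 11
ES_C = 0; EF_C = 12
ES_D = 0; EF_D = 5
ES_E = 3; EF_E = 3+7 = 10
ES_F = max(EF_B=11, EF_C=12) = 12; EF_F = 12+6 = 18
ES_G = 3; EF_G = 3+14 = 17
ES_H = max(EF_B=11, EF_E=10) = 11; EF_H = 11+3 = 14
ES_I = max(EF_B=11, EF_F=18) = 18; EF_I = 18+5 = 23
ES_J = max(EF_A=3, EF_D=5, EF_G=17, EF_H=14, EF_I=23) = 23; EF_J = 23+8 = 31
Expected project duration μ = 31 days. Critical path: C → F → I → J.

Backward pass:
LF_J = 31; LS_J = 31−8 = 23
LF_I = LS_J = 23; LS_I = 23−5 = 18
LF_H = LS_J = 23; LS_H = 23−3 = 20
LF_G = LS_J = 23; LS_G = 23−14 = 9
LF_F = LS_I = 18; LS_F = 18−6 = 12
LF_E = LS_H = 20; LS_E = 20−7 = 13
LF_D = LS_J = 23; LS_D = 23−5 = 18
LF_C = LS_F = 12; LS_C = 12−12 = 0
LF_B = min(LS_F=12, LS_H=20, LS_I=18) = 12; LS_B = 12−11 = 1
LF_A = min(LS_E=13, LS_G=9, LS_J=23) = 9; LS_A = 9−3 = 6
Slack_G = LS_G − ES_G = 9 − 3 = 6

6 days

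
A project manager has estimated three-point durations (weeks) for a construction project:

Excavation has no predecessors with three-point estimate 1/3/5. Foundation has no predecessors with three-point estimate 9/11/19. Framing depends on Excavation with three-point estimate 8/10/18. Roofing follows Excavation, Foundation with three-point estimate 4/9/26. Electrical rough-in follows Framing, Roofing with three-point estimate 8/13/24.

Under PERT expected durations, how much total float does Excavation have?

9 weeks

te_Excavation = (1 + 4·3 + 5)/6 = 18/6 = 3
te_Foundation = (9 + 4·11 + 19)/6 = 72/6 = 12
te_Framing = (8 + 4·10 + 18)/6 = 66/6 = 11
te_Roofing = (4 + 4·9 + 26)/6 = 66/6 = 11
te_Electrical rough-in = (8 + 4·13 + 24)/6 = 84/6 = 14

Forward pass:
ES_Excavation = 0; EF_Excavation = 3
ES_Foundation = 0; EF_Foundation = 12
ES_Framing = 3; EF_Framing = 3+11 = 14
ES_Roofing = max(EF_Excavation=3, EF_Foundation=12) = 12; EF_Roofing = 12+11 = 23
ES_Electrical rough-in = max(EF_Framing=14, EF_Roofing=23) = 23; EF_Electrical rough-in = 23+14 = 37
Expected project duration μ = 37 weeks. Critical path: Foundation → Roofing → Electrical rough-in.

Backward pass:
LF_Electrical rough-in = 37; LS_Electrical rough-in = 37−14 = 23
LF_Roofing = LS_Electrical rough-in = 23; LS_Roofing = 23−11 = 12
LF_Framing = LS_Electrical rough-in = 23; LS_Framing = 23−11 = 12
LF_Foundation = LS_Roofing = 12; LS_Foundation = 12−12 = 0
LF_Excavation = min(LS_Framing=12, LS_Roofing=12) = 12; LS_Excavation = 12−3 = 9
Slack_Excavation = LS_Excavation − ES_Excavation = 9 − 0 = 9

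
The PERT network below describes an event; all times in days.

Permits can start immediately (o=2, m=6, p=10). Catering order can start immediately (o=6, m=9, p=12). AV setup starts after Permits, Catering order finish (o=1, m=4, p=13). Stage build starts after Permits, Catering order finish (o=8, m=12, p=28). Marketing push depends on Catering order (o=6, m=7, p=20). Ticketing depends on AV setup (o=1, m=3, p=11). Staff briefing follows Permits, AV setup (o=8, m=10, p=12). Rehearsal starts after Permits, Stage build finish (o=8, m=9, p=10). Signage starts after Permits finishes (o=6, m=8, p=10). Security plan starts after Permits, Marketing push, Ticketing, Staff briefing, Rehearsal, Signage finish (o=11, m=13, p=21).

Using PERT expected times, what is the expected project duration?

46 days

te_Permits = (2 + 4·6 + 10)/6 = 36/6 = 6
te_Catering order = (6 + 4·9 + 12)/6 = 54/6 = 9
te_AV setup = (1 + 4·4 + 13)/6 = 30/6 = 5
te_Stage build = (8 + 4·12 + 28)/6 = 84/6 = 14
te_Marketing push = (6 + 4·7 + 20)/6 = 54/6 = 9
te_Ticketing = (1 + 4·3 + 11)/6 = 24/6 = 4
te_Staff briefing = (8 + 4·10 + 12)/6 = 60/6 = 10
te_Rehearsal = (8 + 4·9 + 10)/6 = 54/6 = 9
te_Signage = (6 + 4·8 + 10)/6 = 48/6 = 8
te_Security plan = (11 + 4·13 + 21)/6 = 84/6 = 14

Forward pass:
ES_Permits = 0; EF_Permits = 6
ES_Catering order = 0; EF_Catering order = 9
ES_AV setup = max(EF_Permits=6, EF_Catering order=9) = 9; EF_AV setup = 9+5 = 14
ES_Stage build = max(EF_Permits=6, EF_Catering order=9) = 9; EF_Stage build = 9+14 = 23
ES_Marketing push = 9; EF_Marketing push = 9+9 = 18
ES_Ticketing = 14; EF_Ticketing = 14+4 = 18
ES_Staff briefing = max(EF_Permits=6, EF_AV setup=14) = 14; EF_Staff briefing = 14+10 = 24
ES_Rehearsal = max(EF_Permits=6, EF_Stage build=23) = 23; EF_Rehearsal = 23+9 = 32
ES_Signage = 6; EF_Signage = 6+8 = 14
ES_Security plan = max(EF_Permits=6, EF_Marketing push=18, EF_Ticketing=18, EF_Staff briefing=24, EF_Rehearsal=32, EF_Signage=14) = 32; EF_Security plan = 32+14 = 46
Expected project duration μ = 46 days. Critical path: Catering order → Stage build → Rehearsal → Security plan.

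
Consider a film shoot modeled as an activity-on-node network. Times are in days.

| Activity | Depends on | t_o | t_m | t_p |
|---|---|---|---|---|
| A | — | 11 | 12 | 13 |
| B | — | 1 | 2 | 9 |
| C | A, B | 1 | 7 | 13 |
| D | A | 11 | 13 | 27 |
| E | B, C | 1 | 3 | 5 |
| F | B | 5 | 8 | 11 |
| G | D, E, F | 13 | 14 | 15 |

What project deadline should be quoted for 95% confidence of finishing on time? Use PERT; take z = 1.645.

te_A = (11 + 4·12 + 13)/6 = 72/6 = 12; σ²_A = ((13−11)/6)² = 0.111
te_B = (1 + 4·2 + 9)/6 = 18/6 = 3; σ²_B = ((9−1)/6)² = 1.778
te_C = (1 + 4·7 + 13)/6 = 42/6 = 7; σ²_C = ((13−1)/6)² = 4.000
te_D = (11 + 4·13 + 27)/6 = 90/6 = 15; σ²_D = ((27−11)/6)² = 7.111
te_E = (1 + 4·3 + 5)/6 = 18/6 = 3; σ²_E = ((5−1)/6)² = 0.444
te_F = (5 + 4·8 + 11)/6 = 48/6 = 8; σ²_F = ((11−5)/6)² = 1.000
te_G = (13 + 4·14 + 15)/6 = 84/6 = 14; σ²_G = ((15−13)/6)² = 0.111

Forward pass:
ES_A = 0; EF_A = 12
ES_B = 0; EF_B = 3
ES_C = max(EF_A=12, EF_B=3) = 12; EF_C = 12+7 = 19
ES_D = 12; EF_D = 12+15 = 27
ES_E = max(EF_B=3, EF_C=19) = 19; EF_E = 19+3 = 22
ES_F = 3; EF_F = 3+8 = 11
ES_G = max(EF_D=27, EF_E=22, EF_F=11) = 27; EF_G = 27+14 = 41
Expected project duration μ = 41 days. Critical path: A → D → G.

Variance along critical path = 0.111 + 7.111 + 0.111 = 7.333; σ = 2.708 days.
D = μ + z·σ = 41 + 1.645·2.708 = 45.5 days

45.5 days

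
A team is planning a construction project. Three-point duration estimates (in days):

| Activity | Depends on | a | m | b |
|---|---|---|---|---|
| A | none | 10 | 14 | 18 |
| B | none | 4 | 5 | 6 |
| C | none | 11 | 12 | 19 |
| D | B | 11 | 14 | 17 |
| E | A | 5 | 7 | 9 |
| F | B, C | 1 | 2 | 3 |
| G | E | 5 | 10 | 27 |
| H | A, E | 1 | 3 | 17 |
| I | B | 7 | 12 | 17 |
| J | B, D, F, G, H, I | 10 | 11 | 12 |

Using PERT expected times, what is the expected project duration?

te_A = (10 + 4·14 + 18)/6 = 84/6 = 14
te_B = (4 + 4·5 + 6)/6 = 30/6 = 5
te_C = (11 + 4·12 + 19)/6 = 78/6 = 13
te_D = (11 + 4·14 + 17)/6 = 84/6 = 14
te_E = (5 + 4·7 + 9)/6 = 42/6 = 7
te_F = (1 + 4·2 + 3)/6 = 12/6 = 2
te_G = (5 + 4·10 + 27)/6 = 72/6 = 12
te_H = (1 + 4·3 + 17)/6 = 30/6 = 5
te_I = (7 + 4·12 + 17)/6 = 72/6 = 12
te_J = (10 + 4·11 + 12)/6 = 66/6 = 11

Forward pass:
ES_A = 0; EF_A = 14
ES_B = 0; EF_B = 5
ES_C = 0; EF_C = 13
ES_D = 5; EF_D = 5+14 = 19
ES_E = 14; EF_E = 14+7 = 21
ES_F = max(EF_B=5, EF_C=13) = 13; EF_F = 13+2 = 15
ES_G = 21; EF_G = 21+12 = 33
ES_H = max(EF_A=14, EF_E=21) = 21; EF_H = 21+5 = 26
ES_I = 5; EF_I = 5+12 = 17
ES_J = max(EF_B=5, EF_D=19, EF_F=15, EF_G=33, EF_H=26, EF_I=17) = 33; EF_J = 33+11 = 44
Expected project duration μ = 44 days. Critical path: A → E → G → J.

44 days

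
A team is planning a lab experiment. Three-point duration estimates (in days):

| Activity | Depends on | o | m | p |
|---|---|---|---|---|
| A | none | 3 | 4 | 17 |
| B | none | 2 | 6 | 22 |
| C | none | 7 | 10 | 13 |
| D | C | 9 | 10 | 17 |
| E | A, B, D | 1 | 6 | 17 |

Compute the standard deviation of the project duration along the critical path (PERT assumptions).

te_A = (3 + 4·4 + 17)/6 = 36/6 = 6; σ²_A = ((17−3)/6)² = 5.444
te_B = (2 + 4·6 + 22)/6 = 48/6 = 8; σ²_B = ((22−2)/6)² = 11.111
te_C = (7 + 4·10 + 13)/6 = 60/6 = 10; σ²_C = ((13−7)/6)² = 1.000
te_D = (9 + 4·10 + 17)/6 = 66/6 = 11; σ²_D = ((17−9)/6)² = 1.778
te_E = (1 + 4·6 + 17)/6 = 42/6 = 7; σ²_E = ((17−1)/6)² = 7.111

Forward pass:
ES_A = 0; EF_A = 6
ES_B = 0; EF_B = 8
ES_C = 0; EF_C = 10
ES_D = 10; EF_D = 10+11 = 21
ES_E = max(EF_A=6, EF_B=8, EF_D=21) = 21; EF_E = 21+7 = 28
Expected project duration μ = 28 days. Critical path: C → D → E.

Variance along critical path = 1.000 + 1.778 + 7.111 = 9.889
σ = √9.889 = 3.145 days

3.14 days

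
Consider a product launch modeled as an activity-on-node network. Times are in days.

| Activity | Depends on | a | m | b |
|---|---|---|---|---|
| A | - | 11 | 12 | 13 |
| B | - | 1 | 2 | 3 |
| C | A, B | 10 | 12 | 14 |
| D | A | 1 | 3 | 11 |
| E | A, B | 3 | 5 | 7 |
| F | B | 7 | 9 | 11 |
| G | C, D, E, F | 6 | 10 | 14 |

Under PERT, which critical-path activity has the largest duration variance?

G

te_A = (11 + 4·12 + 13)/6 = 72/6 = 12; σ²_A = ((13−11)/6)² = 0.111
te_B = (1 + 4·2 + 3)/6 = 12/6 = 2; σ²_B = ((3−1)/6)² = 0.111
te_C = (10 + 4·12 + 14)/6 = 72/6 = 12; σ²_C = ((14−10)/6)² = 0.444
te_D = (1 + 4·3 + 11)/6 = 24/6 = 4; σ²_D = ((11−1)/6)² = 2.778
te_E = (3 + 4·5 + 7)/6 = 30/6 = 5; σ²_E = ((7−3)/6)² = 0.444
te_F = (7 + 4·9 + 11)/6 = 54/6 = 9; σ²_F = ((11−7)/6)² = 0.444
te_G = (6 + 4·10 + 14)/6 = 60/6 = 10; σ²_G = ((14−6)/6)² = 1.778

Forward pass:
ES_A = 0; EF_A = 12
ES_B = 0; EF_B = 2
ES_C = max(EF_A=12, EF_B=2) = 12; EF_C = 12+12 = 24
ES_D = 12; EF_D = 12+4 = 16
ES_E = max(EF_A=12, EF_B=2) = 12; EF_E = 12+5 = 17
ES_F = 2; EF_F = 2+9 = 11
ES_G = max(EF_C=24, EF_D=16, EF_E=17, EF_F=11) = 24; EF_G = 24+10 = 34
Expected project duration μ = 34 days. Critical path: A → C → G.

Variances on critical path: σ²_A=0.111, σ²_C=0.444, σ²_G=1.778.
Largest is σ²_G = 1.778.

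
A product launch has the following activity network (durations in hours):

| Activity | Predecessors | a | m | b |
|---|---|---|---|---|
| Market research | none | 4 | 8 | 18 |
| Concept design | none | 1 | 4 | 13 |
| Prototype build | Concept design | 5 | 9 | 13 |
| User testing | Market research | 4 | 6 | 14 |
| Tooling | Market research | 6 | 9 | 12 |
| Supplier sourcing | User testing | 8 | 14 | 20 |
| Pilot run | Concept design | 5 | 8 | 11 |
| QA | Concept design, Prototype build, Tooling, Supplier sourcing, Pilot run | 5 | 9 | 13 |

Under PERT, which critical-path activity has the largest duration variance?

te_Market research = (4 + 4·8 + 18)/6 = 54/6 = 9; σ²_Market research = ((18−4)/6)² = 5.444
te_Concept design = (1 + 4·4 + 13)/6 = 30/6 = 5; σ²_Concept design = ((13−1)/6)² = 4.000
te_Prototype build = (5 + 4·9 + 13)/6 = 54/6 = 9; σ²_Prototype build = ((13−5)/6)² = 1.778
te_User testing = (4 + 4·6 + 14)/6 = 42/6 = 7; σ²_User testing = ((14−4)/6)² = 2.778
te_Tooling = (6 + 4·9 + 12)/6 = 54/6 = 9; σ²_Tooling = ((12−6)/6)² = 1.000
te_Supplier sourcing = (8 + 4·14 + 20)/6 = 84/6 = 14; σ²_Supplier sourcing = ((20−8)/6)² = 4.000
te_Pilot run = (5 + 4·8 + 11)/6 = 48/6 = 8; σ²_Pilot run = ((11−5)/6)² = 1.000
te_QA = (5 + 4·9 + 13)/6 = 54/6 = 9; σ²_QA = ((13−5)/6)² = 1.778

Forward pass:
ES_Market research = 0; EF_Market research = 9
ES_Concept design = 0; EF_Concept design = 5
ES_Prototype build = 5; EF_Prototype build = 5+9 = 14
ES_User testing = 9; EF_User testing = 9+7 = 16
ES_Tooling = 9; EF_Tooling = 9+9 = 18
ES_Supplier sourcing = 16; EF_Supplier sourcing = 16+14 = 30
ES_Pilot run = 5; EF_Pilot run = 5+8 = 13
ES_QA = max(EF_Concept design=5, EF_Prototype build=14, EF_Tooling=18, EF_Supplier sourcing=30, EF_Pilot run=13) = 30; EF_QA = 30+9 = 39
Expected project duration μ = 39 hours. Critical path: Market research → User testing → Supplier sourcing → QA.

Variances on critical path: σ²_Market research=5.444, σ²_User testing=2.778, σ²_Supplier sourcing=4.000, σ²_QA=1.778.
Largest is σ²_Market research = 5.444.

Market research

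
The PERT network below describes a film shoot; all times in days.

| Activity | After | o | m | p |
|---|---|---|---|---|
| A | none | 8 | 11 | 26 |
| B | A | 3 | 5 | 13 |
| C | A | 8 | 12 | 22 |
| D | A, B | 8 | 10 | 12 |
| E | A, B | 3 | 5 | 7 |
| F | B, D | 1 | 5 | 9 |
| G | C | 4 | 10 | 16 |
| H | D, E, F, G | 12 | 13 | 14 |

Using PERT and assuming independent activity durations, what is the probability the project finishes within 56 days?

0.948

te_A = (8 + 4·11 + 26)/6 = 78/6 = 13; σ²_A = ((26−8)/6)² = 9.000
te_B = (3 + 4·5 + 13)/6 = 36/6 = 6; σ²_B = ((13−3)/6)² = 2.778
te_C = (8 + 4·12 + 22)/6 = 78/6 = 13; σ²_C = ((22−8)/6)² = 5.444
te_D = (8 + 4·10 + 12)/6 = 60/6 = 10; σ²_D = ((12−8)/6)² = 0.444
te_E = (3 + 4·5 + 7)/6 = 30/6 = 5; σ²_E = ((7−3)/6)² = 0.444
te_F = (1 + 4·5 + 9)/6 = 30/6 = 5; σ²_F = ((9−1)/6)² = 1.778
te_G = (4 + 4·10 + 16)/6 = 60/6 = 10; σ²_G = ((16−4)/6)² = 4.000
te_H = (12 + 4·13 + 14)/6 = 78/6 = 13; σ²_H = ((14−12)/6)² = 0.111

Forward pass:
ES_A = 0; EF_A = 13
ES_B = 13; EF_B = 13+6 = 19
ES_C = 13; EF_C = 13+13 = 26
ES_D = max(EF_A=13, EF_B=19) = 19; EF_D = 19+10 = 29
ES_E = max(EF_A=13, EF_B=19) = 19; EF_E = 19+5 = 24
ES_F = max(EF_B=19, EF_D=29) = 29; EF_F = 29+5 = 34
ES_G = 26; EF_G = 26+10 = 36
ES_H = max(EF_D=29, EF_E=24, EF_F=34, EF_G=36) = 36; EF_H = 36+13 = 49
Expected project duration μ = 49 days. Critical path: A → C → G → H.

Variance along critical path = 9.000 + 5.444 + 4.000 + 0.111 = 18.556; σ = √18.556 = 4.308 days.
Z = (56 − 49) / 4.308 = 1.625
P(T ≤ 56) = Φ(1.625) ≈ 0.948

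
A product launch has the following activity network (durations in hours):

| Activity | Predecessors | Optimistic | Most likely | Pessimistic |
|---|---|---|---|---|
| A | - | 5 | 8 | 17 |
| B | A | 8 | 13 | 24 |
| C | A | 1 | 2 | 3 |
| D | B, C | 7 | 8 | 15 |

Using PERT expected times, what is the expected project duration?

32 hours

te_A = (5 + 4·8 + 17)/6 = 54/6 = 9
te_B = (8 + 4·13 + 24)/6 = 84/6 = 14
te_C = (1 + 4·2 + 3)/6 = 12/6 = 2
te_D = (7 + 4·8 + 15)/6 = 54/6 = 9

Forward pass:
ES_A = 0; EF_A = 9
ES_B = 9; EF_B = 9+14 = 23
ES_C = 9; EF_C = 9+2 = 11
ES_D = max(EF_B=23, EF_C=11) = 23; EF_D = 23+9 = 32
Expected project duration μ = 32 hours. Critical path: A → B → D.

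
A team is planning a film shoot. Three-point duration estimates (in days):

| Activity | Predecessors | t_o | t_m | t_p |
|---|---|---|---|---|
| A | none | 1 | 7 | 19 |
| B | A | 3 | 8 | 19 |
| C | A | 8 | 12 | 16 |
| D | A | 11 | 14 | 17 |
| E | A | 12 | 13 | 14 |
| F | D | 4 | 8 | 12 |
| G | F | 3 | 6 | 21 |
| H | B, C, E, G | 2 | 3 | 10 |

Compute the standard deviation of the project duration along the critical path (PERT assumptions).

4.75 days

te_A = (1 + 4·7 + 19)/6 = 48/6 = 8; σ²_A = ((19−1)/6)² = 9.000
te_B = (3 + 4·8 + 19)/6 = 54/6 = 9; σ²_B = ((19−3)/6)² = 7.111
te_C = (8 + 4·12 + 16)/6 = 72/6 = 12; σ²_C = ((16−8)/6)² = 1.778
te_D = (11 + 4·14 + 17)/6 = 84/6 = 14; σ²_D = ((17−11)/6)² = 1.000
te_E = (12 + 4·13 + 14)/6 = 78/6 = 13; σ²_E = ((14−12)/6)² = 0.111
te_F = (4 + 4·8 + 12)/6 = 48/6 = 8; σ²_F = ((12−4)/6)² = 1.778
te_G = (3 + 4·6 + 21)/6 = 48/6 = 8; σ²_G = ((21−3)/6)² = 9.000
te_H = (2 + 4·3 + 10)/6 = 24/6 = 4; σ²_H = ((10−2)/6)² = 1.778

Forward pass:
ES_A = 0; EF_A = 8
ES_B = 8; EF_B = 8+9 = 17
ES_C = 8; EF_C = 8+12 = 20
ES_D = 8; EF_D = 8+14 = 22
ES_E = 8; EF_E = 8+13 = 21
ES_F = 22; EF_F = 22+8 = 30
ES_G = 30; EF_G = 30+8 = 38
ES_H = max(EF_B=17, EF_C=20, EF_E=21, EF_G=38) = 38; EF_H = 38+4 = 42
Expected project duration μ = 42 days. Critical path: A → D → F → G → H.

Variance along critical path = 9.000 + 1.000 + 1.778 + 9.000 + 1.778 = 22.556
σ = √22.556 = 4.749 days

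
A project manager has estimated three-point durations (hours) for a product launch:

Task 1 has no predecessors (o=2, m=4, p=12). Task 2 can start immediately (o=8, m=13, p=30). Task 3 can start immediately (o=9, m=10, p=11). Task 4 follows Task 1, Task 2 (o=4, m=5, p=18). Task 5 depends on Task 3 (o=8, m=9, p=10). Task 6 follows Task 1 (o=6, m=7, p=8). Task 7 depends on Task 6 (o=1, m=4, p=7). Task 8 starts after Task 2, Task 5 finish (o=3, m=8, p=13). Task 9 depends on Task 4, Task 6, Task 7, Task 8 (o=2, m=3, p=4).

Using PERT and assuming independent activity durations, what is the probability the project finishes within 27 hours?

te_Task 1 = (2 + 4·4 + 12)/6 = 30/6 = 5; σ²_Task 1 = ((12−2)/6)² = 2.778
te_Task 2 = (8 + 4·13 + 30)/6 = 90/6 = 15; σ²_Task 2 = ((30−8)/6)² = 13.444
te_Task 3 = (9 + 4·10 + 11)/6 = 60/6 = 10; σ²_Task 3 = ((11−9)/6)² = 0.111
te_Task 4 = (4 + 4·5 + 18)/6 = 42/6 = 7; σ²_Task 4 = ((18−4)/6)² = 5.444
te_Task 5 = (8 + 4·9 + 10)/6 = 54/6 = 9; σ²_Task 5 = ((10−8)/6)² = 0.111
te_Task 6 = (6 + 4·7 + 8)/6 = 42/6 = 7; σ²_Task 6 = ((8−6)/6)² = 0.111
te_Task 7 = (1 + 4·4 + 7)/6 = 24/6 = 4; σ²_Task 7 = ((7−1)/6)² = 1.000
te_Task 8 = (3 + 4·8 + 13)/6 = 48/6 = 8; σ²_Task 8 = ((13−3)/6)² = 2.778
te_Task 9 = (2 + 4·3 + 4)/6 = 18/6 = 3; σ²_Task 9 = ((4−2)/6)² = 0.111

Forward pass:
ES_Task 1 = 0; EF_Task 1 = 5
ES_Task 2 = 0; EF_Task 2 = 15
ES_Task 3 = 0; EF_Task 3 = 10
ES_Task 4 = max(EF_Task 1=5, EF_Task 2=15) = 15; EF_Task 4 = 15+7 = 22
ES_Task 5 = 10; EF_Task 5 = 10+9 = 19
ES_Task 6 = 5; EF_Task 6 = 5+7 = 12
ES_Task 7 = 12; EF_Task 7 = 12+4 = 16
ES_Task 8 = max(EF_Task 2=15, EF_Task 5=19) = 19; EF_Task 8 = 19+8 = 27
ES_Task 9 = max(EF_Task 4=22, EF_Task 6=12, EF_Task 7=16, EF_Task 8=27) = 27; EF_Task 9 = 27+3 = 30
Expected project duration μ = 30 hours. Critical path: Task 3 → Task 5 → Task 8 → Task 9.

Variance along critical path = 0.111 + 0.111 + 2.778 + 0.111 = 3.111; σ = √3.111 = 1.764 hours.
Z = (27 − 30) / 1.764 = -1.701
P(T ≤ 27) = Φ(-1.701) ≈ 0.044

0.044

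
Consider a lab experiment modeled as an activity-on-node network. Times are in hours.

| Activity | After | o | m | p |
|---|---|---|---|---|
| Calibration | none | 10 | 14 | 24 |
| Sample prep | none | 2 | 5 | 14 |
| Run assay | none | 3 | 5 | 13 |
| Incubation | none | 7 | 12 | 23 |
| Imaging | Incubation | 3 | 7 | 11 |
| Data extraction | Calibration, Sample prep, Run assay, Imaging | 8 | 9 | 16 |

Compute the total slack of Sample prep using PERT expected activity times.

14 hours

te_Calibration = (10 + 4·14 + 24)/6 = 90/6 = 15
te_Sample prep = (2 + 4·5 + 14)/6 = 36/6 = 6
te_Run assay = (3 + 4·5 + 13)/6 = 36/6 = 6
te_Incubation = (7 + 4·12 + 23)/6 = 78/6 = 13
te_Imaging = (3 + 4·7 + 11)/6 = 42/6 = 7
te_Data extraction = (8 + 4·9 + 16)/6 = 60/6 = 10

Forward pass:
ES_Calibration = 0; EF_Calibration = 15
ES_Sample prep = 0; EF_Sample prep = 6
ES_Run assay = 0; EF_Run assay = 6
ES_Incubation = 0; EF_Incubation = 13
ES_Imaging = 13; EF_Imaging = 13+7 = 20
ES_Data extraction = max(EF_Calibration=15, EF_Sample prep=6, EF_Run assay=6, EF_Imaging=20) = 20; EF_Data extraction = 20+10 = 30
Expected project duration μ = 30 hours. Critical path: Incubation → Imaging → Data extraction.

Backward pass:
LF_Data extraction = 30; LS_Data extraction = 30−10 = 20
LF_Imaging = LS_Data extraction = 20; LS_Imaging = 20−7 = 13
LF_Incubation = LS_Imaging = 13; LS_Incubation = 13−13 = 0
LF_Run assay = LS_Data extraction = 20; LS_Run assay = 20−6 = 14
LF_Sample prep = LS_Data extraction = 20; LS_Sample prep = 20−6 = 14
LF_Calibration = LS_Data extraction = 20; LS_Calibration = 20−15 = 5
Slack_Sample prep = LS_Sample prep − ES_Sample prep = 14 − 0 = 14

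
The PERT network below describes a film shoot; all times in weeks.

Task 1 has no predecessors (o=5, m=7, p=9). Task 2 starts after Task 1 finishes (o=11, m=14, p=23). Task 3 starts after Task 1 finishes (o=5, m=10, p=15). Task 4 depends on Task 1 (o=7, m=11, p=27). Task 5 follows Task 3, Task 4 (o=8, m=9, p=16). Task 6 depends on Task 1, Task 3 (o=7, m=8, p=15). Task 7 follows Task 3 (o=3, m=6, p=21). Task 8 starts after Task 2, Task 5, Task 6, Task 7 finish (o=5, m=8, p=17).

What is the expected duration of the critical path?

te_Task 1 = (5 + 4·7 + 9)/6 = 42/6 = 7
te_Task 2 = (11 + 4·14 + 23)/6 = 90/6 = 15
te_Task 3 = (5 + 4·10 + 15)/6 = 60/6 = 10
te_Task 4 = (7 + 4·11 + 27)/6 = 78/6 = 13
te_Task 5 = (8 + 4·9 + 16)/6 = 60/6 = 10
te_Task 6 = (7 + 4·8 + 15)/6 = 54/6 = 9
te_Task 7 = (3 + 4·6 + 21)/6 = 48/6 = 8
te_Task 8 = (5 + 4·8 + 17)/6 = 54/6 = 9

Forward pass:
ES_Task 1 = 0; EF_Task 1 = 7
ES_Task 2 = 7; EF_Task 2 = 7+15 = 22
ES_Task 3 = 7; EF_Task 3 = 7+10 = 17
ES_Task 4 = 7; EF_Task 4 = 7+13 = 20
ES_Task 5 = max(EF_Task 3=17, EF_Task 4=20) = 20; EF_Task 5 = 20+10 = 30
ES_Task 6 = max(EF_Task 1=7, EF_Task 3=17) = 17; EF_Task 6 = 17+9 = 26
ES_Task 7 = 17; EF_Task 7 = 17+8 = 25
ES_Task 8 = max(EF_Task 2=22, EF_Task 5=30, EF_Task 6=26, EF_Task 7=25) = 30; EF_Task 8 = 30+9 = 39
Expected project duration μ = 39 weeks. Critical path: Task 1 → Task 4 → Task 5 → Task 8.

39 weeks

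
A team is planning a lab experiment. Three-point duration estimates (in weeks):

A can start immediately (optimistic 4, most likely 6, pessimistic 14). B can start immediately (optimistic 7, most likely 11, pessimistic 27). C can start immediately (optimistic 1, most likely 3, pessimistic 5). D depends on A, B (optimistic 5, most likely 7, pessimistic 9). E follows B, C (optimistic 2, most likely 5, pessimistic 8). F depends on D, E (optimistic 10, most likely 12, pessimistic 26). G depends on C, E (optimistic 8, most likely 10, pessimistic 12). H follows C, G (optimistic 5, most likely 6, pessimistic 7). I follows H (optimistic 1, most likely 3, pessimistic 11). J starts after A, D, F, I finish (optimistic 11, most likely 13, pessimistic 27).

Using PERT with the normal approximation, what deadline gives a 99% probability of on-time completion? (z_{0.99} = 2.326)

te_A = (4 + 4·6 + 14)/6 = 42/6 = 7; σ²_A = ((14−4)/6)² = 2.778
te_B = (7 + 4·11 + 27)/6 = 78/6 = 13; σ²_B = ((27−7)/6)² = 11.111
te_C = (1 + 4·3 + 5)/6 = 18/6 = 3; σ²_C = ((5−1)/6)² = 0.444
te_D = (5 + 4·7 + 9)/6 = 42/6 = 7; σ²_D = ((9−5)/6)² = 0.444
te_E = (2 + 4·5 + 8)/6 = 30/6 = 5; σ²_E = ((8−2)/6)² = 1.000
te_F = (10 + 4·12 + 26)/6 = 84/6 = 14; σ²_F = ((26−10)/6)² = 7.111
te_G = (8 + 4·10 + 12)/6 = 60/6 = 10; σ²_G = ((12−8)/6)² = 0.444
te_H = (5 + 4·6 + 7)/6 = 36/6 = 6; σ²_H = ((7−5)/6)² = 0.111
te_I = (1 + 4·3 + 11)/6 = 24/6 = 4; σ²_I = ((11−1)/6)² = 2.778
te_J = (11 + 4·13 + 27)/6 = 90/6 = 15; σ²_J = ((27−11)/6)² = 7.111

Forward pass:
ES_A = 0; EF_A = 7
ES_B = 0; EF_B = 13
ES_C = 0; EF_C = 3
ES_D = max(EF_A=7, EF_B=13) = 13; EF_D = 13+7 = 20
ES_E = max(EF_B=13, EF_C=3) = 13; EF_E = 13+5 = 18
ES_F = max(EF_D=20, EF_E=18) = 20; EF_F = 20+14 = 34
ES_G = max(EF_C=3, EF_E=18) = 18; EF_G = 18+10 = 28
ES_H = max(EF_C=3, EF_G=28) = 28; EF_H = 28+6 = 34
ES_I = 34; EF_I = 34+4 = 38
ES_J = max(EF_A=7, EF_D=20, EF_F=34, EF_I=38) = 38; EF_J = 38+15 = 53
Expected project duration μ = 53 weeks. Critical path: B → E → G → H → I → J.

Variance along critical path = 11.111 + 1.000 + 0.444 + 0.111 + 2.778 + 7.111 = 22.556; σ = 4.749 weeks.
D = μ + z·σ = 53 + 2.326·4.749 = 64.0 weeks

64.0 weeks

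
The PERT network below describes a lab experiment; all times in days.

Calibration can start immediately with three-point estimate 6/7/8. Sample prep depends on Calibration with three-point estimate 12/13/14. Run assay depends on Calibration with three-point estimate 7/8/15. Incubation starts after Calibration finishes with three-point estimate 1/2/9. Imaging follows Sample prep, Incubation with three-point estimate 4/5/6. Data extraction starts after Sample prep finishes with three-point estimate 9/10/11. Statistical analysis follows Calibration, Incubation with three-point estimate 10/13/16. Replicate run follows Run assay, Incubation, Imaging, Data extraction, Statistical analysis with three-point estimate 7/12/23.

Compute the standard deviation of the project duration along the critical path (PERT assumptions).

2.73 days

te_Calibration = (6 + 4·7 + 8)/6 = 42/6 = 7; σ²_Calibration = ((8−6)/6)² = 0.111
te_Sample prep = (12 + 4·13 + 14)/6 = 78/6 = 13; σ²_Sample prep = ((14−12)/6)² = 0.111
te_Run assay = (7 + 4·8 + 15)/6 = 54/6 = 9; σ²_Run assay = ((15−7)/6)² = 1.778
te_Incubation = (1 + 4·2 + 9)/6 = 18/6 = 3; σ²_Incubation = ((9−1)/6)² = 1.778
te_Imaging = (4 + 4·5 + 6)/6 = 30/6 = 5; σ²_Imaging = ((6−4)/6)² = 0.111
te_Data extraction = (9 + 4·10 + 11)/6 = 60/6 = 10; σ²_Data extraction = ((11−9)/6)² = 0.111
te_Statistical analysis = (10 + 4·13 + 16)/6 = 78/6 = 13; σ²_Statistical analysis = ((16−10)/6)² = 1.000
te_Replicate run = (7 + 4·12 + 23)/6 = 78/6 = 13; σ²_Replicate run = ((23−7)/6)² = 7.111

Forward pass:
ES_Calibration = 0; EF_Calibration = 7
ES_Sample prep = 7; EF_Sample prep = 7+13 = 20
ES_Run assay = 7; EF_Run assay = 7+9 = 16
ES_Incubation = 7; EF_Incubation = 7+3 = 10
ES_Imaging = max(EF_Sample prep=20, EF_Incubation=10) = 20; EF_Imaging = 20+5 = 25
ES_Data extraction = 20; EF_Data extraction = 20+10 = 30
ES_Statistical analysis = max(EF_Calibration=7, EF_Incubation=10) = 10; EF_Statistical analysis = 10+13 = 23
ES_Replicate run = max(EF_Run assay=16, EF_Incubation=10, EF_Imaging=25, EF_Data extraction=30, EF_Statistical analysis=23) = 30; EF_Replicate run = 30+13 = 43
Expected project duration μ = 43 days. Critical path: Calibration → Sample prep → Data extraction → Replicate run.

Variance along critical path = 0.111 + 0.111 + 0.111 + 7.111 = 7.444
σ = √7.444 = 2.728 days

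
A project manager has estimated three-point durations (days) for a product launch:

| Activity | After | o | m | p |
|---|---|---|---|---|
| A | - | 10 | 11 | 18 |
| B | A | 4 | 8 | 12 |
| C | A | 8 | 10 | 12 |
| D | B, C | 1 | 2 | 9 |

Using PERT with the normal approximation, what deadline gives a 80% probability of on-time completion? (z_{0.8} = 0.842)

26.7 days

te_A = (10 + 4·11 + 18)/6 = 72/6 = 12; σ²_A = ((18−10)/6)² = 1.778
te_B = (4 + 4·8 + 12)/6 = 48/6 = 8; σ²_B = ((12−4)/6)² = 1.778
te_C = (8 + 4·10 + 12)/6 = 60/6 = 10; σ²_C = ((12−8)/6)² = 0.444
te_D = (1 + 4·2 + 9)/6 = 18/6 = 3; σ²_D = ((9−1)/6)² = 1.778

Forward pass:
ES_A = 0; EF_A = 12
ES_B = 12; EF_B = 12+8 = 20
ES_C = 12; EF_C = 12+10 = 22
ES_D = max(EF_B=20, EF_C=22) = 22; EF_D = 22+3 = 25
Expected project duration μ = 25 days. Critical path: A → C → D.

Variance along critical path = 1.778 + 0.444 + 1.778 = 4.000; σ = 2.000 days.
D = μ + z·σ = 25 + 0.842·2.000 = 26.7 days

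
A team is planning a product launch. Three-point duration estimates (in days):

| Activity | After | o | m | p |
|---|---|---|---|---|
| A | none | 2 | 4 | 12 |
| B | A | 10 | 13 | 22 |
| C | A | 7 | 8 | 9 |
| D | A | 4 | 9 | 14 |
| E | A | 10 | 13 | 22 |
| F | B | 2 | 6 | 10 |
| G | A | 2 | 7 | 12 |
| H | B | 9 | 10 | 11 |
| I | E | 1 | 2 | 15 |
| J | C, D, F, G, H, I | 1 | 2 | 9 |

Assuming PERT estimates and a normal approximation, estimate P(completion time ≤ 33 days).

te_A = (2 + 4·4 + 12)/6 = 30/6 = 5; σ²_A = ((12−2)/6)² = 2.778
te_B = (10 + 4·13 + 22)/6 = 84/6 = 14; σ²_B = ((22−10)/6)² = 4.000
te_C = (7 + 4·8 + 9)/6 = 48/6 = 8; σ²_C = ((9−7)/6)² = 0.111
te_D = (4 + 4·9 + 14)/6 = 54/6 = 9; σ²_D = ((14−4)/6)² = 2.778
te_E = (10 + 4·13 + 22)/6 = 84/6 = 14; σ²_E = ((22−10)/6)² = 4.000
te_F = (2 + 4·6 + 10)/6 = 36/6 = 6; σ²_F = ((10−2)/6)² = 1.778
te_G = (2 + 4·7 + 12)/6 = 42/6 = 7; σ²_G = ((12−2)/6)² = 2.778
te_H = (9 + 4·10 + 11)/6 = 60/6 = 10; σ²_H = ((11−9)/6)² = 0.111
te_I = (1 + 4·2 + 15)/6 = 24/6 = 4; σ²_I = ((15−1)/6)² = 5.444
te_J = (1 + 4·2 + 9)/6 = 18/6 = 3; σ²_J = ((9−1)/6)² = 1.778

Forward pass:
ES_A = 0; EF_A = 5
ES_B = 5; EF_B = 5+14 = 19
ES_C = 5; EF_C = 5+8 = 13
ES_D = 5; EF_D = 5+9 = 14
ES_E = 5; EF_E = 5+14 = 19
ES_F = 19; EF_F = 19+6 = 25
ES_G = 5; EF_G = 5+7 = 12
ES_H = 19; EF_H = 19+10 = 29
ES_I = 19; EF_I = 19+4 = 23
ES_J = max(EF_C=13, EF_D=14, EF_F=25, EF_G=12, EF_H=29, EF_I=23) = 29; EF_J = 29+3 = 32
Expected project duration μ = 32 days. Critical path: A → B → H → J.

Variance along critical path = 2.778 + 4.000 + 0.111 + 1.778 = 8.667; σ = √8.667 = 2.944 days.
Z = (33 − 32) / 2.944 = 0.340
P(T ≤ 33) = Φ(0.340) ≈ 0.633

0.633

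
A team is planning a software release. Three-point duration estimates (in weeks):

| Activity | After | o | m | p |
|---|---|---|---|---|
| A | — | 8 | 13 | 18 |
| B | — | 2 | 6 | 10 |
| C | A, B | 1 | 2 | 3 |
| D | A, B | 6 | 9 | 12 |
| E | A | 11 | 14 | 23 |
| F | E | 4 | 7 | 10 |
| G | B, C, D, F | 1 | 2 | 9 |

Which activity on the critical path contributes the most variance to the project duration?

E

te_A = (8 + 4·13 + 18)/6 = 78/6 = 13; σ²_A = ((18−8)/6)² = 2.778
te_B = (2 + 4·6 + 10)/6 = 36/6 = 6; σ²_B = ((10−2)/6)² = 1.778
te_C = (1 + 4·2 + 3)/6 = 12/6 = 2; σ²_C = ((3−1)/6)² = 0.111
te_D = (6 + 4·9 + 12)/6 = 54/6 = 9; σ²_D = ((12−6)/6)² = 1.000
te_E = (11 + 4·14 + 23)/6 = 90/6 = 15; σ²_E = ((23−11)/6)² = 4.000
te_F = (4 + 4·7 + 10)/6 = 42/6 = 7; σ²_F = ((10−4)/6)² = 1.000
te_G = (1 + 4·2 + 9)/6 = 18/6 = 3; σ²_G = ((9−1)/6)² = 1.778

Forward pass:
ES_A = 0; EF_A = 13
ES_B = 0; EF_B = 6
ES_C = max(EF_A=13, EF_B=6) = 13; EF_C = 13+2 = 15
ES_D = max(EF_A=13, EF_B=6) = 13; EF_D = 13+9 = 22
ES_E = 13; EF_E = 13+15 = 28
ES_F = 28; EF_F = 28+7 = 35
ES_G = max(EF_B=6, EF_C=15, EF_D=22, EF_F=35) = 35; EF_G = 35+3 = 38
Expected project duration μ = 38 weeks. Critical path: A → E → F → G.

Variances on critical path: σ²_A=2.778, σ²_E=4.000, σ²_F=1.000, σ²_G=1.778.
Largest is σ²_E = 4.000.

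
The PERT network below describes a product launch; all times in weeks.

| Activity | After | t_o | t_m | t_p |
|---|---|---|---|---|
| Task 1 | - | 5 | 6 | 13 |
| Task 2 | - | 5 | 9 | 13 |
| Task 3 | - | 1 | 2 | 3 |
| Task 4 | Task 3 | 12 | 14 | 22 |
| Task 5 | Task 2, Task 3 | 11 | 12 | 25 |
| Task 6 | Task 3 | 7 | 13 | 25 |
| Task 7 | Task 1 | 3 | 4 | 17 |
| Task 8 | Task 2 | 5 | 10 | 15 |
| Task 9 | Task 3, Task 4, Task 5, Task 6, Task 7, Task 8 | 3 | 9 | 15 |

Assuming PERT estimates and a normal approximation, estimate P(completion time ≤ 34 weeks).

0.725

te_Task 1 = (5 + 4·6 + 13)/6 = 42/6 = 7; σ²_Task 1 = ((13−5)/6)² = 1.778
te_Task 2 = (5 + 4·9 + 13)/6 = 54/6 = 9; σ²_Task 2 = ((13−5)/6)² = 1.778
te_Task 3 = (1 + 4·2 + 3)/6 = 12/6 = 2; σ²_Task 3 = ((3−1)/6)² = 0.111
te_Task 4 = (12 + 4·14 + 22)/6 = 90/6 = 15; σ²_Task 4 = ((22−12)/6)² = 2.778
te_Task 5 = (11 + 4·12 + 25)/6 = 84/6 = 14; σ²_Task 5 = ((25−11)/6)² = 5.444
te_Task 6 = (7 + 4·13 + 25)/6 = 84/6 = 14; σ²_Task 6 = ((25−7)/6)² = 9.000
te_Task 7 = (3 + 4·4 + 17)/6 = 36/6 = 6; σ²_Task 7 = ((17−3)/6)² = 5.444
te_Task 8 = (5 + 4·10 + 15)/6 = 60/6 = 10; σ²_Task 8 = ((15−5)/6)² = 2.778
te_Task 9 = (3 + 4·9 + 15)/6 = 54/6 = 9; σ²_Task 9 = ((15−3)/6)² = 4.000

Forward pass:
ES_Task 1 = 0; EF_Task 1 = 7
ES_Task 2 = 0; EF_Task 2 = 9
ES_Task 3 = 0; EF_Task 3 = 2
ES_Task 4 = 2; EF_Task 4 = 2+15 = 17
ES_Task 5 = max(EF_Task 2=9, EF_Task 3=2) = 9; EF_Task 5 = 9+14 = 23
ES_Task 6 = 2; EF_Task 6 = 2+14 = 16
ES_Task 7 = 7; EF_Task 7 = 7+6 = 13
ES_Task 8 = 9; EF_Task 8 = 9+10 = 19
ES_Task 9 = max(EF_Task 3=2, EF_Task 4=17, EF_Task 5=23, EF_Task 6=16, EF_Task 7=13, EF_Task 8=19) = 23; EF_Task 9 = 23+9 = 32
Expected project duration μ = 32 weeks. Critical path: Task 2 → Task 5 → Task 9.

Variance along critical path = 1.778 + 5.444 + 4.000 = 11.222; σ = √11.222 = 3.350 weeks.
Z = (34 − 32) / 3.350 = 0.597
P(T ≤ 34) = Φ(0.597) ≈ 0.725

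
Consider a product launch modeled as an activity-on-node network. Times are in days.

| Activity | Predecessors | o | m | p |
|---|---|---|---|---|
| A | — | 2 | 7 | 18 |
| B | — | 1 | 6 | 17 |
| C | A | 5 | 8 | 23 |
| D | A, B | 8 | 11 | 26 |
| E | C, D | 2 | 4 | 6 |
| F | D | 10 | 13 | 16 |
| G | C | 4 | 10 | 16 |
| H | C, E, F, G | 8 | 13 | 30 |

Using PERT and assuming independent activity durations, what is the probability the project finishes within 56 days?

te_A = (2 + 4·7 + 18)/6 = 48/6 = 8; σ²_A = ((18−2)/6)² = 7.111
te_B = (1 + 4·6 + 17)/6 = 42/6 = 7; σ²_B = ((17−1)/6)² = 7.111
te_C = (5 + 4·8 + 23)/6 = 60/6 = 10; σ²_C = ((23−5)/6)² = 9.000
te_D = (8 + 4·11 + 26)/6 = 78/6 = 13; σ²_D = ((26−8)/6)² = 9.000
te_E = (2 + 4·4 + 6)/6 = 24/6 = 4; σ²_E = ((6−2)/6)² = 0.444
te_F = (10 + 4·13 + 16)/6 = 78/6 = 13; σ²_F = ((16−10)/6)² = 1.000
te_G = (4 + 4·10 + 16)/6 = 60/6 = 10; σ²_G = ((16−4)/6)² = 4.000
te_H = (8 + 4·13 + 30)/6 = 90/6 = 15; σ²_H = ((30−8)/6)² = 13.444

Forward pass:
ES_A = 0; EF_A = 8
ES_B = 0; EF_B = 7
ES_C = 8; EF_C = 8+10 = 18
ES_D = max(EF_A=8, EF_B=7) = 8; EF_D = 8+13 = 21
ES_E = max(EF_C=18, EF_D=21) = 21; EF_E = 21+4 = 25
ES_F = 21; EF_F = 21+13 = 34
ES_G = 18; EF_G = 18+10 = 28
ES_H = max(EF_C=18, EF_E=25, EF_F=34, EF_G=28) = 34; EF_H = 34+15 = 49
Expected project duration μ = 49 days. Critical path: A → D → F → H.

Variance along critical path = 7.111 + 9.000 + 1.000 + 13.444 = 30.556; σ = √30.556 = 5.528 days.
Z = (56 − 49) / 5.528 = 1.266
P(T ≤ 56) = Φ(1.266) ≈ 0.897

0.897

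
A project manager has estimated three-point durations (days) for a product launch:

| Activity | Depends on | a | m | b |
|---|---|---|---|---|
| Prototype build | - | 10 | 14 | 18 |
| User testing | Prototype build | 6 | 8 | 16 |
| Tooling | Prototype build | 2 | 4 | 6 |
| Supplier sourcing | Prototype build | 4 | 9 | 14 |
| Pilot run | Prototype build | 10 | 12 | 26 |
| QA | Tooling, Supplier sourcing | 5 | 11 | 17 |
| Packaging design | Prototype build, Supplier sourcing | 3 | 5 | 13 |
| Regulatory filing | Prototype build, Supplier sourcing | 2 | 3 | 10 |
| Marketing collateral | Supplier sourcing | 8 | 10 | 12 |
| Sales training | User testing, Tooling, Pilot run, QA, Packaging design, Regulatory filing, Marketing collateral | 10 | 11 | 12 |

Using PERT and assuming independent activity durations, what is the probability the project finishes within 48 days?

te_Prototype build = (10 + 4·14 + 18)/6 = 84/6 = 14; σ²_Prototype build = ((18−10)/6)² = 1.778
te_User testing = (6 + 4·8 + 16)/6 = 54/6 = 9; σ²_User testing = ((16−6)/6)² = 2.778
te_Tooling = (2 + 4·4 + 6)/6 = 24/6 = 4; σ²_Tooling = ((6−2)/6)² = 0.444
te_Supplier sourcing = (4 + 4·9 + 14)/6 = 54/6 = 9; σ²_Supplier sourcing = ((14−4)/6)² = 2.778
te_Pilot run = (10 + 4·12 + 26)/6 = 84/6 = 14; σ²_Pilot run = ((26−10)/6)² = 7.111
te_QA = (5 + 4·11 + 17)/6 = 66/6 = 11; σ²_QA = ((17−5)/6)² = 4.000
te_Packaging design = (3 + 4·5 + 13)/6 = 36/6 = 6; σ²_Packaging design = ((13−3)/6)² = 2.778
te_Regulatory filing = (2 + 4·3 + 10)/6 = 24/6 = 4; σ²_Regulatory filing = ((10−2)/6)² = 1.778
te_Marketing collateral = (8 + 4·10 + 12)/6 = 60/6 = 10; σ²_Marketing collateral = ((12−8)/6)² = 0.444
te_Sales training = (10 + 4·11 + 12)/6 = 66/6 = 11; σ²_Sales training = ((12−10)/6)² = 0.111

Forward pass:
ES_Prototype build = 0; EF_Prototype build = 14
ES_User testing = 14; EF_User testing = 14+9 = 23
ES_Tooling = 14; EF_Tooling = 14+4 = 18
ES_Supplier sourcing = 14; EF_Supplier sourcing = 14+9 = 23
ES_Pilot run = 14; EF_Pilot run = 14+14 = 28
ES_QA = max(EF_Tooling=18, EF_Supplier sourcing=23) = 23; EF_QA = 23+11 = 34
ES_Packaging design = max(EF_Prototype build=14, EF_Supplier sourcing=23) = 23; EF_Packaging design = 23+6 = 29
ES_Regulatory filing = max(EF_Prototype build=14, EF_Supplier sourcing=23) = 23; EF_Regulatory filing = 23+4 = 27
ES_Marketing collateral = 23; EF_Marketing collateral = 23+10 = 33
ES_Sales training = max(EF_User testing=23, EF_Tooling=18, EF_Pilot run=28, EF_QA=34, EF_Packaging design=29, EF_Regulatory filing=27, EF_Marketing collateral=33) = 34; EF_Sales training = 34+11 = 45
Expected project duration μ = 45 days. Critical path: Prototype build → Supplier sourcing → QA → Sales training.

Variance along critical path = 1.778 + 2.778 + 4.000 + 0.111 = 8.667; σ = √8.667 = 2.944 days.
Z = (48 − 45) / 2.944 = 1.019
P(T ≤ 48) = Φ(1.019) ≈ 0.846

0.846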